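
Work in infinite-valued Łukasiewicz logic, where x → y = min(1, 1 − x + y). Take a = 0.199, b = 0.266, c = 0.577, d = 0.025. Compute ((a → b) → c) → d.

a → b = min(1, 1 − 0.199 + 0.266) = min(1, 1.067) = 1.000
(a → b) → c = min(1, 1 − 1.000 + 0.577) = min(1, 0.577) = 0.577
((a → b) → c) → d = min(1, 1 − 0.577 + 0.025) = min(1, 0.448) = 0.448

0.448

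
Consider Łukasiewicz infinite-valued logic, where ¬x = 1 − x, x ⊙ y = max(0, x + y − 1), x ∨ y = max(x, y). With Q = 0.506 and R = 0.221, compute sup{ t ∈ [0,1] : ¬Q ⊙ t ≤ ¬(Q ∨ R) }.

¬Q = 1 − 0.506 = 0.494
So the left factor is ¬Q = 0.494.
Q ∨ R = max(0.506, 0.221) = 0.506
¬(Q ∨ R) = 1 − 0.506 = 0.494
So the right-hand bound is ¬(Q ∨ R) = 0.494.
The residuum of the Łukasiewicz t-norm gives the supremum: min(1, 1 − 0.494 + 0.494).
1 − 0.494 + 0.494 = 1.000, so t = min(1, 1.000) = 1.000.
Check: 0.494 ⊙ 1.000 = max(0, 0.494) = 0.494 ≤ 0.494.

1.000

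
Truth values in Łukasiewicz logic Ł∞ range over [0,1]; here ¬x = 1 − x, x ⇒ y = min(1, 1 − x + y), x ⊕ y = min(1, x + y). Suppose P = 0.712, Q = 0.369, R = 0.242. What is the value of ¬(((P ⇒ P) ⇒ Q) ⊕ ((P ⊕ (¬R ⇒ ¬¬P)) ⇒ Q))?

0.262

P ⇒ P = min(1, 1 − 0.712 + 0.712) = min(1, 1.000) = 1.000
(P ⇒ P) ⇒ Q = min(1, 1 − 1.000 + 0.369) = min(1, 0.369) = 0.369
¬R = 1 − 0.242 = 0.758
¬P = 1 − 0.712 = 0.288
¬¬P = 1 − 0.288 = 0.712
¬R ⇒ ¬¬P = min(1, 1 − 0.758 + 0.712) = min(1, 0.954) = 0.954
P ⊕ (¬R ⇒ ¬¬P) = min(1, 0.712 + 0.954) = min(1, 1.666) = 1.000
(P ⊕ (¬R ⇒ ¬¬P)) ⇒ Q = min(1, 1 − 1.000 + 0.369) = min(1, 0.369) = 0.369
((P ⇒ P) ⇒ Q) ⊕ ((P ⊕ (¬R ⇒ ¬¬P)) ⇒ Q) = min(1, 0.369 + 0.369) = min(1, 0.738) = 0.738
¬(((P ⇒ P) ⇒ Q) ⊕ ((P ⊕ (¬R ⇒ ¬¬P)) ⇒ Q)) = 1 − 0.738 = 0.262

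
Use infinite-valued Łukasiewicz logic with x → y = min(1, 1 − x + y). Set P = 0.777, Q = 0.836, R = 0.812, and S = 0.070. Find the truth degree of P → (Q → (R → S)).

R → S = min(1, 1 − 0.812 + 0.070) = min(1, 0.258) = 0.258
Q → (R → S) = min(1, 1 − 0.836 + 0.258) = min(1, 0.422) = 0.422
P → (Q → (R → S)) = min(1, 1 − 0.777 + 0.422) = min(1, 0.645) = 0.645

0.645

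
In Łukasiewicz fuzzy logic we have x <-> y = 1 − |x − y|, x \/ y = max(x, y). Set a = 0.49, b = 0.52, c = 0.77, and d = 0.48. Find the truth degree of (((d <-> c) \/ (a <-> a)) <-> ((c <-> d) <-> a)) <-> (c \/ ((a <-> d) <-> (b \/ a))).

0.99

d <-> c = 1 − |0.48 − 0.77| = 1 − 0.29 = 0.71
a <-> a = 1 − |0.49 − 0.49| = 1 − 0.00 = 1.00
(d <-> c) \/ (a <-> a) = max(0.71, 1.00) = 1.00
c <-> d = 1 − |0.77 − 0.48| = 1 − 0.29 = 0.71
(c <-> d) <-> a = 1 − |0.71 − 0.49| = 1 − 0.22 = 0.78
((d <-> c) \/ (a <-> a)) <-> ((c <-> d) <-> a) = 1 − |1.00 − 0.78| = 1 − 0.22 = 0.78
a <-> d = 1 − |0.49 − 0.48| = 1 − 0.01 = 0.99
b \/ a = max(0.52, 0.49) = 0.52
(a <-> d) <-> (b \/ a) = 1 − |0.99 − 0.52| = 1 − 0.47 = 0.53
c \/ ((a <-> d) <-> (b \/ a)) = max(0.77, 0.53) = 0.77
(((d <-> c) \/ (a <-> a)) <-> ((c <-> d) <-> a)) <-> (c \/ ((a <-> d) <-> (b \/ a))) = 1 − |0.78 − 0.77| = 1 − 0.01 = 0.99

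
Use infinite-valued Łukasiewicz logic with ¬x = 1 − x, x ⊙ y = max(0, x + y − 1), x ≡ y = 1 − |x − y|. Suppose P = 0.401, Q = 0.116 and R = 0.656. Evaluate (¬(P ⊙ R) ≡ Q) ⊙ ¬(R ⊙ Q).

0.173

P ⊙ R = max(0, 0.401 + 0.656 − 1) = max(0, 0.057) = 0.057
¬(P ⊙ R) = 1 − 0.057 = 0.943
¬(P ⊙ R) ≡ Q = 1 − |0.943 − 0.116| = 1 − 0.827 = 0.173
R ⊙ Q = max(0, 0.656 + 0.116 − 1) = max(0, -0.228) = 0.000
¬(R ⊙ Q) = 1 − 0.000 = 1.000
(¬(P ⊙ R) ≡ Q) ⊙ ¬(R ⊙ Q) = max(0, 0.173 + 1.000 − 1) = max(0, 0.173) = 0.173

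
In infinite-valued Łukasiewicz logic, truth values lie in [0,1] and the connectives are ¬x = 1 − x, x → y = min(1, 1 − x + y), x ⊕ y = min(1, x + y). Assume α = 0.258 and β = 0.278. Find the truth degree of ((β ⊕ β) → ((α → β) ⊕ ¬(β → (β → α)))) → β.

0.278

β ⊕ β = min(1, 0.278 + 0.278) = min(1, 0.556) = 0.556
α → β = min(1, 1 − 0.258 + 0.278) = min(1, 1.020) = 1.000
β → α = min(1, 1 − 0.278 + 0.258) = min(1, 0.980) = 0.980
β → (β → α) = min(1, 1 − 0.278 + 0.980) = min(1, 1.702) = 1.000
¬(β → (β → α)) = 1 − 1.000 = 0.000
(α → β) ⊕ ¬(β → (β → α)) = min(1, 1.000 + 0.000) = min(1, 1.000) = 1.000
(β ⊕ β) → ((α → β) ⊕ ¬(β → (β → α))) = min(1, 1 − 0.556 + 1.000) = min(1, 1.444) = 1.000
((β ⊕ β) → ((α → β) ⊕ ¬(β → (β → α)))) → β = min(1, 1 − 1.000 + 0.278) = min(1, 0.278) = 0.278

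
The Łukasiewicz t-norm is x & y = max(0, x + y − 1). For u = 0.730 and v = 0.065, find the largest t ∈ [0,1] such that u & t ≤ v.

The residuum of the Łukasiewicz t-norm gives the supremum: min(1, 1 − 0.730 + 0.065).
1 − 0.730 + 0.065 = 0.335, so t = min(1, 0.335) = 0.335.
Check: 0.730 & 0.335 = max(0, 0.065) = 0.065 ≤ 0.065.

0.335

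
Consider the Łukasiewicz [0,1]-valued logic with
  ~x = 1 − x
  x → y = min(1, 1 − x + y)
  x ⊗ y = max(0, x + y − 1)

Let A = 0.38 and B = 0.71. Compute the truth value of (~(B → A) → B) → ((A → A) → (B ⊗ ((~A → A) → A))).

0.33

B → A = min(1, 1 − 0.71 + 0.38) = min(1, 0.67) = 0.67
~(B → A) = 1 − 0.67 = 0.33
~(B → A) → B = min(1, 1 − 0.33 + 0.71) = min(1, 1.38) = 1.00
A → A = min(1, 1 − 0.38 + 0.38) = min(1, 1.00) = 1.00
~A = 1 − 0.38 = 0.62
~A → A = min(1, 1 − 0.62 + 0.38) = min(1, 0.76) = 0.76
(~A → A) → A = min(1, 1 − 0.76 + 0.38) = min(1, 0.62) = 0.62
B ⊗ ((~A → A) → A) = max(0, 0.71 + 0.62 − 1) = max(0, 0.33) = 0.33
(A → A) → (B ⊗ ((~A → A) → A)) = min(1, 1 − 1.00 + 0.33) = min(1, 0.33) = 0.33
(~(B → A) → B) → ((A → A) → (B ⊗ ((~A → A) → A))) = min(1, 1 − 1.00 + 0.33) = min(1, 0.33) = 0.33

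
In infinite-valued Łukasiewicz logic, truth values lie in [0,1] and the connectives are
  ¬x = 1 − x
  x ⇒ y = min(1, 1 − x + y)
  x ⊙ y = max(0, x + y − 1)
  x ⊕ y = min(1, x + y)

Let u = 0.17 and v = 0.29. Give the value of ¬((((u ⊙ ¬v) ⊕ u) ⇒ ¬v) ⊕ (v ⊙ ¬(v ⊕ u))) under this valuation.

¬v = 1 − 0.29 = 0.71
u ⊙ ¬v = max(0, 0.17 + 0.71 − 1) = max(0, -0.12) = 0.00
(u ⊙ ¬v) ⊕ u = min(1, 0.00 + 0.17) = min(1, 0.17) = 0.17
((u ⊙ ¬v) ⊕ u) ⇒ ¬v = min(1, 1 − 0.17 + 0.71) = min(1, 1.54) = 1.00
v ⊕ u = min(1, 0.29 + 0.17) = min(1, 0.46) = 0.46
¬(v ⊕ u) = 1 − 0.46 = 0.54
v ⊙ ¬(v ⊕ u) = max(0, 0.29 + 0.54 − 1) = max(0, -0.17) = 0.00
(((u ⊙ ¬v) ⊕ u) ⇒ ¬v) ⊕ (v ⊙ ¬(v ⊕ u)) = min(1, 1.00 + 0.00) = min(1, 1.00) = 1.00
¬((((u ⊙ ¬v) ⊕ u) ⇒ ¬v) ⊕ (v ⊙ ¬(v ⊕ u))) = 1 − 1.00 = 0.00

0.00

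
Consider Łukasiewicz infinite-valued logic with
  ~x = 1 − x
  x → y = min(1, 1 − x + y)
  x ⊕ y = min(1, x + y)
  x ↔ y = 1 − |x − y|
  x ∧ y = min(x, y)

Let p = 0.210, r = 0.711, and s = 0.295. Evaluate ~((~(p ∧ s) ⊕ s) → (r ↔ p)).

0.501

p ∧ s = min(0.210, 0.295) = 0.210
~(p ∧ s) = 1 − 0.210 = 0.790
~(p ∧ s) ⊕ s = min(1, 0.790 + 0.295) = min(1, 1.085) = 1.000
r ↔ p = 1 − |0.711 − 0.210| = 1 − 0.501 = 0.499
(~(p ∧ s) ⊕ s) → (r ↔ p) = min(1, 1 − 1.000 + 0.499) = min(1, 0.499) = 0.499
~((~(p ∧ s) ⊕ s) → (r ↔ p)) = 1 − 0.499 = 0.501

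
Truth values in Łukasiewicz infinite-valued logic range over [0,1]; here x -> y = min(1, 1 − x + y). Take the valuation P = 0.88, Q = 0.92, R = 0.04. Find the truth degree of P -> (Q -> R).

0.24

Q -> R = min(1, 1 − 0.92 + 0.04) = min(1, 0.12) = 0.12
P -> (Q -> R) = min(1, 1 − 0.88 + 0.12) = min(1, 0.24) = 0.24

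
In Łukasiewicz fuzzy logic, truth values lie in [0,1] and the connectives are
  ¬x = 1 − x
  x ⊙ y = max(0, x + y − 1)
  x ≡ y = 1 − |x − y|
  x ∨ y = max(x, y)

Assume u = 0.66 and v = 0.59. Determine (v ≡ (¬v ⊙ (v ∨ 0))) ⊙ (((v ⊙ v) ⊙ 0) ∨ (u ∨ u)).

0.07

¬v = 1 − 0.59 = 0.41
v ∨ 0 = max(0.59, 0.00) = 0.59
¬v ⊙ (v ∨ 0) = max(0, 0.41 + 0.59 − 1) = max(0, 0.00) = 0.00
v ≡ (¬v ⊙ (v ∨ 0)) = 1 − |0.59 − 0.00| = 1 − 0.59 = 0.41
v ⊙ v = max(0, 0.59 + 0.59 − 1) = max(0, 0.18) = 0.18
(v ⊙ v) ⊙ 0 = max(0, 0.18 + 0.00 − 1) = max(0, -0.82) = 0.00
u ∨ u = max(0.66, 0.66) = 0.66
((v ⊙ v) ⊙ 0) ∨ (u ∨ u) = max(0.00, 0.66) = 0.66
(v ≡ (¬v ⊙ (v ∨ 0))) ⊙ (((v ⊙ v) ⊙ 0) ∨ (u ∨ u)) = max(0, 0.41 + 0.66 − 1) = max(0, 0.07) = 0.07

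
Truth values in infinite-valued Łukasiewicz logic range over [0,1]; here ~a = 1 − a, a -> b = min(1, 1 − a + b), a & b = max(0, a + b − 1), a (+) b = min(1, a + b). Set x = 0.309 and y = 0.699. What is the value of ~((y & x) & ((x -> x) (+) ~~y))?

0.992

y & x = max(0, 0.699 + 0.309 − 1) = max(0, 0.008) = 0.008
x -> x = min(1, 1 − 0.309 + 0.309) = min(1, 1.000) = 1.000
~y = 1 − 0.699 = 0.301
~~y = 1 − 0.301 = 0.699
(x -> x) (+) ~~y = min(1, 1.000 + 0.699) = min(1, 1.699) = 1.000
(y & x) & ((x -> x) (+) ~~y) = max(0, 0.008 + 1.000 − 1) = max(0, 0.008) = 0.008
~((y & x) & ((x -> x) (+) ~~y)) = 1 − 0.008 = 0.992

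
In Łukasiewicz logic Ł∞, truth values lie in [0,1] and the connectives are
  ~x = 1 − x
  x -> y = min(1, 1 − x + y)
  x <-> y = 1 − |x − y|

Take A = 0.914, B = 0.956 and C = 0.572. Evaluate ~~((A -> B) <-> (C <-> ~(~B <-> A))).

A -> B = min(1, 1 − 0.914 + 0.956) = min(1, 1.042) = 1.000
~B = 1 − 0.956 = 0.044
~B <-> A = 1 − |0.044 − 0.914| = 1 − 0.870 = 0.130
~(~B <-> A) = 1 − 0.130 = 0.870
C <-> ~(~B <-> A) = 1 − |0.572 − 0.870| = 1 − 0.298 = 0.702
(A -> B) <-> (C <-> ~(~B <-> A)) = 1 − |1.000 − 0.702| = 1 − 0.298 = 0.702
~((A -> B) <-> (C <-> ~(~B <-> A))) = 1 − 0.702 = 0.298
~~((A -> B) <-> (C <-> ~(~B <-> A))) = 1 − 0.298 = 0.702

0.702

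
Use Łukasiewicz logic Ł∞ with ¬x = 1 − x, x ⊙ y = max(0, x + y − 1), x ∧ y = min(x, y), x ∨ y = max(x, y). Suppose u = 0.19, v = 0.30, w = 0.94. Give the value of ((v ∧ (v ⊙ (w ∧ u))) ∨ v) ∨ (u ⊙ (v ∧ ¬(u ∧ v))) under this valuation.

0.30

w ∧ u = min(0.94, 0.19) = 0.19
v ⊙ (w ∧ u) = max(0, 0.30 + 0.19 − 1) = max(0, -0.51) = 0.00
v ∧ (v ⊙ (w ∧ u)) = min(0.30, 0.00) = 0.00
(v ∧ (v ⊙ (w ∧ u))) ∨ v = max(0.00, 0.30) = 0.30
u ∧ v = min(0.19, 0.30) = 0.19
¬(u ∧ v) = 1 − 0.19 = 0.81
v ∧ ¬(u ∧ v) = min(0.30, 0.81) = 0.30
u ⊙ (v ∧ ¬(u ∧ v)) = max(0, 0.19 + 0.30 − 1) = max(0, -0.51) = 0.00
((v ∧ (v ⊙ (w ∧ u))) ∨ v) ∨ (u ⊙ (v ∧ ¬(u ∧ v))) = max(0.30, 0.00) = 0.30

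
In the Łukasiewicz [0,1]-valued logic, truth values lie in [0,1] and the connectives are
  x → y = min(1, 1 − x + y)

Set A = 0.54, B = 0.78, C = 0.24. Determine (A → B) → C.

0.24

A → B = min(1, 1 − 0.54 + 0.78) = min(1, 1.24) = 1.00
(A → B) → C = min(1, 1 − 1.00 + 0.24) = min(1, 0.24) = 0.24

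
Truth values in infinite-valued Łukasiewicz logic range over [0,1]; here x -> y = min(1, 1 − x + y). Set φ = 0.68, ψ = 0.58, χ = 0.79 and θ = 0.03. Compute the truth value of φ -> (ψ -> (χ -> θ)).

χ -> θ = min(1, 1 − 0.79 + 0.03) = min(1, 0.24) = 0.24
ψ -> (χ -> θ) = min(1, 1 − 0.58 + 0.24) = min(1, 0.66) = 0.66
φ -> (ψ -> (χ -> θ)) = min(1, 1 − 0.68 + 0.66) = min(1, 0.98) = 0.98

0.98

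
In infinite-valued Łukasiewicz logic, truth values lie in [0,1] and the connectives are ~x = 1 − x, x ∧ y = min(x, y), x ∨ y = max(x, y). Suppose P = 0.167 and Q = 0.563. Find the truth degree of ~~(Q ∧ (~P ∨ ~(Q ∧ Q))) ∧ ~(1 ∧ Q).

0.437

~P = 1 − 0.167 = 0.833
Q ∧ Q = min(0.563, 0.563) = 0.563
~(Q ∧ Q) = 1 − 0.563 = 0.437
~P ∨ ~(Q ∧ Q) = max(0.833, 0.437) = 0.833
Q ∧ (~P ∨ ~(Q ∧ Q)) = min(0.563, 0.833) = 0.563
~(Q ∧ (~P ∨ ~(Q ∧ Q))) = 1 − 0.563 = 0.437
~~(Q ∧ (~P ∨ ~(Q ∧ Q))) = 1 − 0.437 = 0.563
1 ∧ Q = min(1.000, 0.563) = 0.563
~(1 ∧ Q) = 1 − 0.563 = 0.437
~~(Q ∧ (~P ∨ ~(Q ∧ Q))) ∧ ~(1 ∧ Q) = min(0.563, 0.437) = 0.437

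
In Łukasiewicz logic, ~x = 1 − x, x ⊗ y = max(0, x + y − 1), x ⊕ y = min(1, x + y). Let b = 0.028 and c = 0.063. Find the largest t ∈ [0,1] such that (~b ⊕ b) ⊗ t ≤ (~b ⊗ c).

~b = 1 − 0.028 = 0.972
~b ⊕ b = min(1, 0.972 + 0.028) = min(1, 1.000) = 1.000
So the left factor is ~b ⊕ b = 1.000.
~b ⊗ c = max(0, 0.972 + 0.063 − 1) = max(0, 0.035) = 0.035
So the right-hand bound is ~b ⊗ c = 0.035.
The residuum of the Łukasiewicz t-norm gives the supremum: min(1, 1 − 1.000 + 0.035).
1 − 1.000 + 0.035 = 0.035, so t = min(1, 0.035) = 0.035.
Check: 1.000 ⊗ 0.035 = max(0, 0.035) = 0.035 ≤ 0.035.

0.035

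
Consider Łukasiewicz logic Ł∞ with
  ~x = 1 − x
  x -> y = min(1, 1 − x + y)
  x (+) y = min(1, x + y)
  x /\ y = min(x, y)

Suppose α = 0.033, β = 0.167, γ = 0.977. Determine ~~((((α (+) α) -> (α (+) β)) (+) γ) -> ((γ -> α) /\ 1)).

0.056

α (+) α = min(1, 0.033 + 0.033) = min(1, 0.066) = 0.066
α (+) β = min(1, 0.033 + 0.167) = min(1, 0.200) = 0.200
(α (+) α) -> (α (+) β) = min(1, 1 − 0.066 + 0.200) = min(1, 1.134) = 1.000
((α (+) α) -> (α (+) β)) (+) γ = min(1, 1.000 + 0.977) = min(1, 1.977) = 1.000
γ -> α = min(1, 1 − 0.977 + 0.033) = min(1, 0.056) = 0.056
(γ -> α) /\ 1 = min(0.056, 1.000) = 0.056
(((α (+) α) -> (α (+) β)) (+) γ) -> ((γ -> α) /\ 1) = min(1, 1 − 1.000 + 0.056) = min(1, 0.056) = 0.056
~((((α (+) α) -> (α (+) β)) (+) γ) -> ((γ -> α) /\ 1)) = 1 − 0.056 = 0.944
~~((((α (+) α) -> (α (+) β)) (+) γ) -> ((γ -> α) /\ 1)) = 1 − 0.944 = 0.056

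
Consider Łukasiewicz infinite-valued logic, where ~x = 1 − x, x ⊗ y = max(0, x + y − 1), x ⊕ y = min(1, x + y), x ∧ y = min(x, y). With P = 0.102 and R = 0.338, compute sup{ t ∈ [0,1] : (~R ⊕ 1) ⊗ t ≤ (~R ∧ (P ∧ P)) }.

0.102

~R = 1 − 0.338 = 0.662
~R ⊕ 1 = min(1, 0.662 + 1.000) = min(1, 1.662) = 1.000
So the left factor is ~R ⊕ 1 = 1.000.
P ∧ P = min(0.102, 0.102) = 0.102
~R ∧ (P ∧ P) = min(0.662, 0.102) = 0.102
So the right-hand bound is ~R ∧ (P ∧ P) = 0.102.
The residuum of the Łukasiewicz t-norm gives the supremum: min(1, 1 − 1.000 + 0.102).
1 − 1.000 + 0.102 = 0.102, so t = min(1, 0.102) = 0.102.
Check: 1.000 ⊗ 0.102 = max(0, 0.102) = 0.102 ≤ 0.102.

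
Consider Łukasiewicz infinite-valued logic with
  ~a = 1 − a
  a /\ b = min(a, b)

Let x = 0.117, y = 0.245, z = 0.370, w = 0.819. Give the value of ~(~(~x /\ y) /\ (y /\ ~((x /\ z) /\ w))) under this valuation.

0.755

~x = 1 − 0.117 = 0.883
~x /\ y = min(0.883, 0.245) = 0.245
~(~x /\ y) = 1 − 0.245 = 0.755
x /\ z = min(0.117, 0.370) = 0.117
(x /\ z) /\ w = min(0.117, 0.819) = 0.117
~((x /\ z) /\ w) = 1 − 0.117 = 0.883
y /\ ~((x /\ z) /\ w) = min(0.245, 0.883) = 0.245
~(~x /\ y) /\ (y /\ ~((x /\ z) /\ w)) = min(0.755, 0.245) = 0.245
~(~(~x /\ y) /\ (y /\ ~((x /\ z) /\ w))) = 1 − 0.245 = 0.755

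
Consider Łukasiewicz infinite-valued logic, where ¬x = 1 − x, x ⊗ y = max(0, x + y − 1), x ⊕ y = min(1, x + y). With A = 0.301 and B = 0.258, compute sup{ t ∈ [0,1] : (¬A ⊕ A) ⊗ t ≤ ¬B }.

¬A = 1 − 0.301 = 0.699
¬A ⊕ A = min(1, 0.699 + 0.301) = min(1, 1.000) = 1.000
So the left factor is ¬A ⊕ A = 1.000.
¬B = 1 − 0.258 = 0.742
So the right-hand bound is ¬B = 0.742.
The residuum of the Łukasiewicz t-norm gives the supremum: min(1, 1 − 1.000 + 0.742).
1 − 1.000 + 0.742 = 0.742, so t = min(1, 0.742) = 0.742.
Check: 1.000 ⊗ 0.742 = max(0, 0.742) = 0.742 ≤ 0.742.

0.742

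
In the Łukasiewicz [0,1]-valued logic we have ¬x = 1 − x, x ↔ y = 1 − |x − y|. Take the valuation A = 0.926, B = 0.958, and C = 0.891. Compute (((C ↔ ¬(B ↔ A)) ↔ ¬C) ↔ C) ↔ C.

0.968

B ↔ A = 1 − |0.958 − 0.926| = 1 − 0.032 = 0.968
¬(B ↔ A) = 1 − 0.968 = 0.032
C ↔ ¬(B ↔ A) = 1 − |0.891 − 0.032| = 1 − 0.859 = 0.141
¬C = 1 − 0.891 = 0.109
(C ↔ ¬(B ↔ A)) ↔ ¬C = 1 − |0.141 − 0.109| = 1 − 0.032 = 0.968
((C ↔ ¬(B ↔ A)) ↔ ¬C) ↔ C = 1 − |0.968 − 0.891| = 1 − 0.077 = 0.923
(((C ↔ ¬(B ↔ A)) ↔ ¬C) ↔ C) ↔ C = 1 − |0.923 − 0.891| = 1 − 0.032 = 0.968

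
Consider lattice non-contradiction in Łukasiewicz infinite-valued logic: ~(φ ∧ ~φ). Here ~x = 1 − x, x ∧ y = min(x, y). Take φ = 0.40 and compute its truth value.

~φ = 1 − 0.40 = 0.60
φ ∧ ~φ = min(0.40, 0.60) = 0.40
~(φ ∧ ~φ) = 1 − 0.40 = 0.60
(The value 0.60 < 1 shows this instance is not satisfied; not a Ł∞-tautology — its value is 1 − min(a, 1−a).)

0.60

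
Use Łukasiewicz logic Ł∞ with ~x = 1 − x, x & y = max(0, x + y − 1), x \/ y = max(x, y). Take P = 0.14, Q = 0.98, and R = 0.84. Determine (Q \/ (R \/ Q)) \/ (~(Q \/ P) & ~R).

0.98

R \/ Q = max(0.84, 0.98) = 0.98
Q \/ (R \/ Q) = max(0.98, 0.98) = 0.98
Q \/ P = max(0.98, 0.14) = 0.98
~(Q \/ P) = 1 − 0.98 = 0.02
~R = 1 − 0.84 = 0.16
~(Q \/ P) & ~R = max(0, 0.02 + 0.16 − 1) = max(0, -0.82) = 0.00
(Q \/ (R \/ Q)) \/ (~(Q \/ P) & ~R) = max(0.98, 0.00) = 0.98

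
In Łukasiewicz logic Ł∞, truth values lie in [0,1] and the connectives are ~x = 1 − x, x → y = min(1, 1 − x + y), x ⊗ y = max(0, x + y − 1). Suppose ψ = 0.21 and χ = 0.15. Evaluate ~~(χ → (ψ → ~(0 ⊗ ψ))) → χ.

0.15

0 ⊗ ψ = max(0, 0.00 + 0.21 − 1) = max(0, -0.79) = 0.00
~(0 ⊗ ψ) = 1 − 0.00 = 1.00
ψ → ~(0 ⊗ ψ) = min(1, 1 − 0.21 + 1.00) = min(1, 1.79) = 1.00
χ → (ψ → ~(0 ⊗ ψ)) = min(1, 1 − 0.15 + 1.00) = min(1, 1.85) = 1.00
~(χ → (ψ → ~(0 ⊗ ψ))) = 1 − 1.00 = 0.00
~~(χ → (ψ → ~(0 ⊗ ψ))) = 1 − 0.00 = 1.00
~~(χ → (ψ → ~(0 ⊗ ψ))) → χ = min(1, 1 − 1.00 + 0.15) = min(1, 0.15) = 0.15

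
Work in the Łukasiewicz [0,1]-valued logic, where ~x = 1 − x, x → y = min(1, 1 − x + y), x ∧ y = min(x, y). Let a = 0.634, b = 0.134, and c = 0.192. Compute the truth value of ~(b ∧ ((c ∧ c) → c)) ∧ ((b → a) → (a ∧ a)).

0.634

c ∧ c = min(0.192, 0.192) = 0.192
(c ∧ c) → c = min(1, 1 − 0.192 + 0.192) = min(1, 1.000) = 1.000
b ∧ ((c ∧ c) → c) = min(0.134, 1.000) = 0.134
~(b ∧ ((c ∧ c) → c)) = 1 − 0.134 = 0.866
b → a = min(1, 1 − 0.134 + 0.634) = min(1, 1.500) = 1.000
a ∧ a = min(0.634, 0.634) = 0.634
(b → a) → (a ∧ a) = min(1, 1 − 1.000 + 0.634) = min(1, 0.634) = 0.634
~(b ∧ ((c ∧ c) → c)) ∧ ((b → a) → (a ∧ a)) = min(0.866, 0.634) = 0.634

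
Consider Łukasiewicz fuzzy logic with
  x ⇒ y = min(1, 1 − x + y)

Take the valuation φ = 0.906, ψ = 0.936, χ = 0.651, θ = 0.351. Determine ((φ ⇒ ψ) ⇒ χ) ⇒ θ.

φ ⇒ ψ = min(1, 1 − 0.906 + 0.936) = min(1, 1.030) = 1.000
(φ ⇒ ψ) ⇒ χ = min(1, 1 − 1.000 + 0.651) = min(1, 0.651) = 0.651
((φ ⇒ ψ) ⇒ χ) ⇒ θ = min(1, 1 − 0.651 + 0.351) = min(1, 0.700) = 0.700

0.700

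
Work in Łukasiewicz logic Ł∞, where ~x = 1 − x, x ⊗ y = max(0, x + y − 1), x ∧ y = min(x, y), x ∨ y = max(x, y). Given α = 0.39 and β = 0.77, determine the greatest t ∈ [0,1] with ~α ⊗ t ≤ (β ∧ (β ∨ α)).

1.00

~α = 1 − 0.39 = 0.61
So the left factor is ~α = 0.61.
β ∨ α = max(0.77, 0.39) = 0.77
β ∧ (β ∨ α) = min(0.77, 0.77) = 0.77
So the right-hand bound is β ∧ (β ∨ α) = 0.77.
The residuum of the Łukasiewicz t-norm gives the supremum: min(1, 1 − 0.61 + 0.77).
1 − 0.61 + 0.77 = 1.16, so t = min(1, 1.16) = 1.00.
Check: 0.61 ⊗ 1.00 = max(0, 0.61) = 0.61 ≤ 0.77.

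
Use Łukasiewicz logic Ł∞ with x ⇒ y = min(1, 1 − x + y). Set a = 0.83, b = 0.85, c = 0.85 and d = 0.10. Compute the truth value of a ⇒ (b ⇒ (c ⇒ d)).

c ⇒ d = min(1, 1 − 0.85 + 0.10) = min(1, 0.25) = 0.25
b ⇒ (c ⇒ d) = min(1, 1 − 0.85 + 0.25) = min(1, 0.40) = 0.40
a ⇒ (b ⇒ (c ⇒ d)) = min(1, 1 − 0.83 + 0.40) = min(1, 0.57) = 0.57

0.57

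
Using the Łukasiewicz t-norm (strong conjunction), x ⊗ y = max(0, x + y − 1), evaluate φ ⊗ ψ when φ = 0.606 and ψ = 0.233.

0.000

φ ⊗ ψ = max(0, 0.606 + 0.233 − 1) = max(0, -0.161) = 0.000
For comparison, the Gödel (minimum) t-norm min(x, y) would give 0.233.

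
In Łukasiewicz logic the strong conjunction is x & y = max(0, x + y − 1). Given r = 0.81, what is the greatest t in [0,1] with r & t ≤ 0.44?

0.63

The residuum of the Łukasiewicz t-norm gives the supremum: min(1, 1 − 0.81 + 0.44).
1 − 0.81 + 0.44 = 0.63, so t = min(1, 0.63) = 0.63.
Check: 0.81 & 0.63 = max(0, 0.44) = 0.44 ≤ 0.44.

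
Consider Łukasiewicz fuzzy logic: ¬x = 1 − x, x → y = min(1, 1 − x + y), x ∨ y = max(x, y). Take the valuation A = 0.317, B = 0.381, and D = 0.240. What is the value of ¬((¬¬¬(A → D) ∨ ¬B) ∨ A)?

A → D = min(1, 1 − 0.317 + 0.240) = min(1, 0.923) = 0.923
¬(A → D) = 1 − 0.923 = 0.077
¬¬(A → D) = 1 − 0.077 = 0.923
¬¬¬(A → D) = 1 − 0.923 = 0.077
¬B = 1 − 0.381 = 0.619
¬¬¬(A → D) ∨ ¬B = max(0.077, 0.619) = 0.619
(¬¬¬(A → D) ∨ ¬B) ∨ A = max(0.619, 0.317) = 0.619
¬((¬¬¬(A → D) ∨ ¬B) ∨ A) = 1 − 0.619 = 0.381

0.381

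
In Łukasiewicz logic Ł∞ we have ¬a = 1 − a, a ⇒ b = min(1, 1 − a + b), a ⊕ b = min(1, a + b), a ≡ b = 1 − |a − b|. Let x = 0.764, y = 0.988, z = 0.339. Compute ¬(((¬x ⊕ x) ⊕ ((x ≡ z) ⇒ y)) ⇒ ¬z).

¬x = 1 − 0.764 = 0.236
¬x ⊕ x = min(1, 0.236 + 0.764) = min(1, 1.000) = 1.000
x ≡ z = 1 − |0.764 − 0.339| = 1 − 0.425 = 0.575
(x ≡ z) ⇒ y = min(1, 1 − 0.575 + 0.988) = min(1, 1.413) = 1.000
(¬x ⊕ x) ⊕ ((x ≡ z) ⇒ y) = min(1, 1.000 + 1.000) = min(1, 2.000) = 1.000
¬z = 1 − 0.339 = 0.661
((¬x ⊕ x) ⊕ ((x ≡ z) ⇒ y)) ⇒ ¬z = min(1, 1 − 1.000 + 0.661) = min(1, 0.661) = 0.661
¬(((¬x ⊕ x) ⊕ ((x ≡ z) ⇒ y)) ⇒ ¬z) = 1 − 0.661 = 0.339

0.339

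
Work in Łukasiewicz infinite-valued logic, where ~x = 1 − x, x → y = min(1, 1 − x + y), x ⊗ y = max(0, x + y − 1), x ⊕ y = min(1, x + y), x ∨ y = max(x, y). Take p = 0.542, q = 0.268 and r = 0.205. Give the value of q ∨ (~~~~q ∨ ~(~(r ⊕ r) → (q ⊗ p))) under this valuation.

0.590

~q = 1 − 0.268 = 0.732
~~q = 1 − 0.732 = 0.268
~~~q = 1 − 0.268 = 0.732
~~~~q = 1 − 0.732 = 0.268
r ⊕ r = min(1, 0.205 + 0.205) = min(1, 0.410) = 0.410
~(r ⊕ r) = 1 − 0.410 = 0.590
q ⊗ p = max(0, 0.268 + 0.542 − 1) = max(0, -0.190) = 0.000
~(r ⊕ r) → (q ⊗ p) = min(1, 1 − 0.590 + 0.000) = min(1, 0.410) = 0.410
~(~(r ⊕ r) → (q ⊗ p)) = 1 − 0.410 = 0.590
~~~~q ∨ ~(~(r ⊕ r) → (q ⊗ p)) = max(0.268, 0.590) = 0.590
q ∨ (~~~~q ∨ ~(~(r ⊕ r) → (q ⊗ p))) = max(0.268, 0.590) = 0.590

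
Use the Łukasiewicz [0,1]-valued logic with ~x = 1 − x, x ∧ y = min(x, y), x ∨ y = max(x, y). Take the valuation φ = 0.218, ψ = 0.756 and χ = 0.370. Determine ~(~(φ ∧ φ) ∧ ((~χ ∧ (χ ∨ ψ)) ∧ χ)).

φ ∧ φ = min(0.218, 0.218) = 0.218
~(φ ∧ φ) = 1 − 0.218 = 0.782
~χ = 1 − 0.370 = 0.630
χ ∨ ψ = max(0.370, 0.756) = 0.756
~χ ∧ (χ ∨ ψ) = min(0.630, 0.756) = 0.630
(~χ ∧ (χ ∨ ψ)) ∧ χ = min(0.630, 0.370) = 0.370
~(φ ∧ φ) ∧ ((~χ ∧ (χ ∨ ψ)) ∧ χ) = min(0.782, 0.370) = 0.370
~(~(φ ∧ φ) ∧ ((~χ ∧ (χ ∨ ψ)) ∧ χ)) = 1 − 0.370 = 0.630

0.630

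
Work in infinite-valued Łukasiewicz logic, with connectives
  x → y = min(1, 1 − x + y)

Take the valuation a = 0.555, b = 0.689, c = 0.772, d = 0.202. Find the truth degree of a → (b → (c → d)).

1.000

c → d = min(1, 1 − 0.772 + 0.202) = min(1, 0.430) = 0.430
b → (c → d) = min(1, 1 − 0.689 + 0.430) = min(1, 0.741) = 0.741
a → (b → (c → d)) = min(1, 1 − 0.555 + 0.741) = min(1, 1.186) = 1.000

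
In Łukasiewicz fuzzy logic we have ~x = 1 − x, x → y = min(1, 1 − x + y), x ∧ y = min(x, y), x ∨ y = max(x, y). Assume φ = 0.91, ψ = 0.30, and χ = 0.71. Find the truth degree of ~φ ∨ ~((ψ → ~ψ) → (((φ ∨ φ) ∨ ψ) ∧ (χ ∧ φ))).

0.29

~φ = 1 − 0.91 = 0.09
~ψ = 1 − 0.30 = 0.70
ψ → ~ψ = min(1, 1 − 0.30 + 0.70) = min(1, 1.40) = 1.00
φ ∨ φ = max(0.91, 0.91) = 0.91
(φ ∨ φ) ∨ ψ = max(0.91, 0.30) = 0.91
χ ∧ φ = min(0.71, 0.91) = 0.71
((φ ∨ φ) ∨ ψ) ∧ (χ ∧ φ) = min(0.91, 0.71) = 0.71
(ψ → ~ψ) → (((φ ∨ φ) ∨ ψ) ∧ (χ ∧ φ)) = min(1, 1 − 1.00 + 0.71) = min(1, 0.71) = 0.71
~((ψ → ~ψ) → (((φ ∨ φ) ∨ ψ) ∧ (χ ∧ φ))) = 1 − 0.71 = 0.29
~φ ∨ ~((ψ → ~ψ) → (((φ ∨ φ) ∨ ψ) ∧ (χ ∧ φ))) = max(0.09, 0.29) = 0.29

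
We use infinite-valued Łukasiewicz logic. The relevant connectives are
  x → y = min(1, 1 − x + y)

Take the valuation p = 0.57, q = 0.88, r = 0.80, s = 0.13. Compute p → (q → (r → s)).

0.88

r → s = min(1, 1 − 0.80 + 0.13) = min(1, 0.33) = 0.33
q → (r → s) = min(1, 1 − 0.88 + 0.33) = min(1, 0.45) = 0.45
p → (q → (r → s)) = min(1, 1 − 0.57 + 0.45) = min(1, 0.88) = 0.88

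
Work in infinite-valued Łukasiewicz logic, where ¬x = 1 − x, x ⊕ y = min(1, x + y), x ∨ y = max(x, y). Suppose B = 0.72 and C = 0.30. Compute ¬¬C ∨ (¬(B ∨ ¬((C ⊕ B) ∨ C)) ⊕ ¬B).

0.56

¬C = 1 − 0.30 = 0.70
¬¬C = 1 − 0.70 = 0.30
C ⊕ B = min(1, 0.30 + 0.72) = min(1, 1.02) = 1.00
(C ⊕ B) ∨ C = max(1.00, 0.30) = 1.00
¬((C ⊕ B) ∨ C) = 1 − 1.00 = 0.00
B ∨ ¬((C ⊕ B) ∨ C) = max(0.72, 0.00) = 0.72
¬(B ∨ ¬((C ⊕ B) ∨ C)) = 1 − 0.72 = 0.28
¬B = 1 − 0.72 = 0.28
¬(B ∨ ¬((C ⊕ B) ∨ C)) ⊕ ¬B = min(1, 0.28 + 0.28) = min(1, 0.56) = 0.56
¬¬C ∨ (¬(B ∨ ¬((C ⊕ B) ∨ C)) ⊕ ¬B) = max(0.30, 0.56) = 0.56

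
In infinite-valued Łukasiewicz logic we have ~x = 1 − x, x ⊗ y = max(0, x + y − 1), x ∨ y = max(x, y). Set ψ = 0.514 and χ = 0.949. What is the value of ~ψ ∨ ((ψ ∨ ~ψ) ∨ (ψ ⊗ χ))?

~ψ = 1 − 0.514 = 0.486
ψ ∨ ~ψ = max(0.514, 0.486) = 0.514
ψ ⊗ χ = max(0, 0.514 + 0.949 − 1) = max(0, 0.463) = 0.463
(ψ ∨ ~ψ) ∨ (ψ ⊗ χ) = max(0.514, 0.463) = 0.514
~ψ ∨ ((ψ ∨ ~ψ) ∨ (ψ ⊗ χ)) = max(0.486, 0.514) = 0.514

0.514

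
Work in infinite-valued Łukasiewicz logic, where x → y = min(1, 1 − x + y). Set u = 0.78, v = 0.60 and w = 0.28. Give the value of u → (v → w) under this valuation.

v → w = min(1, 1 − 0.60 + 0.28) = min(1, 0.68) = 0.68
u → (v → w) = min(1, 1 − 0.78 + 0.68) = min(1, 0.90) = 0.90

0.90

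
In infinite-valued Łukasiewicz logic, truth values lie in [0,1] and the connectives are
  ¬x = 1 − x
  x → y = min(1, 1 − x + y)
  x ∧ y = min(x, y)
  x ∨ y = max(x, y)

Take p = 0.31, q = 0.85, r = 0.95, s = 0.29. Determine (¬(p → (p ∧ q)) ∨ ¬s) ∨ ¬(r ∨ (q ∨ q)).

0.71

p ∧ q = min(0.31, 0.85) = 0.31
p → (p ∧ q) = min(1, 1 − 0.31 + 0.31) = min(1, 1.00) = 1.00
¬(p → (p ∧ q)) = 1 − 1.00 = 0.00
¬s = 1 − 0.29 = 0.71
¬(p → (p ∧ q)) ∨ ¬s = max(0.00, 0.71) = 0.71
q ∨ q = max(0.85, 0.85) = 0.85
r ∨ (q ∨ q) = max(0.95, 0.85) = 0.95
¬(r ∨ (q ∨ q)) = 1 − 0.95 = 0.05
(¬(p → (p ∧ q)) ∨ ¬s) ∨ ¬(r ∨ (q ∨ q)) = max(0.71, 0.05) = 0.71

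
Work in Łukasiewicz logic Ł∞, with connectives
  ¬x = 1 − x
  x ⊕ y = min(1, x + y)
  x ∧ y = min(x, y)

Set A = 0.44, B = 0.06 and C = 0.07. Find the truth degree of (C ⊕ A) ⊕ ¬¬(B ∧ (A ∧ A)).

0.57

C ⊕ A = min(1, 0.07 + 0.44) = min(1, 0.51) = 0.51
A ∧ A = min(0.44, 0.44) = 0.44
B ∧ (A ∧ A) = min(0.06, 0.44) = 0.06
¬(B ∧ (A ∧ A)) = 1 − 0.06 = 0.94
¬¬(B ∧ (A ∧ A)) = 1 − 0.94 = 0.06
(C ⊕ A) ⊕ ¬¬(B ∧ (A ∧ A)) = min(1, 0.51 + 0.06) = min(1, 0.57) = 0.57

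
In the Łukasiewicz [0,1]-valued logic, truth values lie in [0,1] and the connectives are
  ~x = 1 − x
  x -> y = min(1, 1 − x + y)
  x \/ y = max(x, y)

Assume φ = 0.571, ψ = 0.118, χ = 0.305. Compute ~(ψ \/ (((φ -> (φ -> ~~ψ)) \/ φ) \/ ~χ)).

0.024

~ψ = 1 − 0.118 = 0.882
~~ψ = 1 − 0.882 = 0.118
φ -> ~~ψ = min(1, 1 − 0.571 + 0.118) = min(1, 0.547) = 0.547
φ -> (φ -> ~~ψ) = min(1, 1 − 0.571 + 0.547) = min(1, 0.976) = 0.976
(φ -> (φ -> ~~ψ)) \/ φ = max(0.976, 0.571) = 0.976
~χ = 1 − 0.305 = 0.695
((φ -> (φ -> ~~ψ)) \/ φ) \/ ~χ = max(0.976, 0.695) = 0.976
ψ \/ (((φ -> (φ -> ~~ψ)) \/ φ) \/ ~χ) = max(0.118, 0.976) = 0.976
~(ψ \/ (((φ -> (φ -> ~~ψ)) \/ φ) \/ ~χ)) = 1 − 0.976 = 0.024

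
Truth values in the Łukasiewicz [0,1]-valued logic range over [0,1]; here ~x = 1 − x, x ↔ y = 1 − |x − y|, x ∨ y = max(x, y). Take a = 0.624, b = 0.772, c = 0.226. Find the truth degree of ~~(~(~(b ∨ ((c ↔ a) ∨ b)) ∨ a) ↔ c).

0.850

c ↔ a = 1 − |0.226 − 0.624| = 1 − 0.398 = 0.602
(c ↔ a) ∨ b = max(0.602, 0.772) = 0.772
b ∨ ((c ↔ a) ∨ b) = max(0.772, 0.772) = 0.772
~(b ∨ ((c ↔ a) ∨ b)) = 1 − 0.772 = 0.228
~(b ∨ ((c ↔ a) ∨ b)) ∨ a = max(0.228, 0.624) = 0.624
~(~(b ∨ ((c ↔ a) ∨ b)) ∨ a) = 1 − 0.624 = 0.376
~(~(b ∨ ((c ↔ a) ∨ b)) ∨ a) ↔ c = 1 − |0.376 − 0.226| = 1 − 0.150 = 0.850
~(~(~(b ∨ ((c ↔ a) ∨ b)) ∨ a) ↔ c) = 1 − 0.850 = 0.150
~~(~(~(b ∨ ((c ↔ a) ∨ b)) ∨ a) ↔ c) = 1 − 0.150 = 0.850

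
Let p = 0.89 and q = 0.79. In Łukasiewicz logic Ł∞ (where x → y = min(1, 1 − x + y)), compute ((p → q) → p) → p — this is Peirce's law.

0.90

p → q = min(1, 1 − 0.89 + 0.79) = min(1, 0.90) = 0.90
(p → q) → p = min(1, 1 − 0.90 + 0.89) = min(1, 0.99) = 0.99
((p → q) → p) → p = min(1, 1 − 0.99 + 0.89) = min(1, 0.90) = 0.90
(The value 0.90 < 1 shows this instance is not satisfied; not a Ł∞-tautology in general.)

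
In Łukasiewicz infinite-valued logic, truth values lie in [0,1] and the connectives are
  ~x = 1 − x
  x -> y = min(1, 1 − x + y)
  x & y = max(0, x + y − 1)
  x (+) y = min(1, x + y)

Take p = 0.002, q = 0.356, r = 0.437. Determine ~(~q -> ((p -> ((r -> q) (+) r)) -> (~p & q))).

0.290

~q = 1 − 0.356 = 0.644
r -> q = min(1, 1 − 0.437 + 0.356) = min(1, 0.919) = 0.919
(r -> q) (+) r = min(1, 0.919 + 0.437) = min(1, 1.356) = 1.000
p -> ((r -> q) (+) r) = min(1, 1 − 0.002 + 1.000) = min(1, 1.998) = 1.000
~p = 1 − 0.002 = 0.998
~p & q = max(0, 0.998 + 0.356 − 1) = max(0, 0.354) = 0.354
(p -> ((r -> q) (+) r)) -> (~p & q) = min(1, 1 − 1.000 + 0.354) = min(1, 0.354) = 0.354
~q -> ((p -> ((r -> q) (+) r)) -> (~p & q)) = min(1, 1 − 0.644 + 0.354) = min(1, 0.710) = 0.710
~(~q -> ((p -> ((r -> q) (+) r)) -> (~p & q))) = 1 − 0.710 = 0.290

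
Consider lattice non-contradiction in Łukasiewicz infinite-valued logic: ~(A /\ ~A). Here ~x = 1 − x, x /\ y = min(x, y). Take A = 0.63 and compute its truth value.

~A = 1 − 0.63 = 0.37
A /\ ~A = min(0.63, 0.37) = 0.37
~(A /\ ~A) = 1 − 0.37 = 0.63
(The value 0.63 < 1 shows this instance is not satisfied; not a Ł∞-tautology — its value is 1 − min(a, 1−a).)

0.63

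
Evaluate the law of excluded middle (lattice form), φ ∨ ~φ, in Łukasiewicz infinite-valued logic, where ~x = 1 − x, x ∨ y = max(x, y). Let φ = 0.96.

~φ = 1 − 0.96 = 0.04
φ ∨ ~φ = max(0.96, 0.04) = 0.96
(The value 0.96 < 1 shows this instance is not satisfied; not a Ł∞-tautology — its value is max(a, 1−a).)

0.96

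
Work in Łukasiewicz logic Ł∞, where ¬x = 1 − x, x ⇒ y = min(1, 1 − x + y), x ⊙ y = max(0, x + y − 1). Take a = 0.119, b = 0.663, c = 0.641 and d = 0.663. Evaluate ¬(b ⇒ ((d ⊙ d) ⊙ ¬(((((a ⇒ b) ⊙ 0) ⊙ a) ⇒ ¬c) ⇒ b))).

d ⊙ d = max(0, 0.663 + 0.663 − 1) = max(0, 0.326) = 0.326
a ⇒ b = min(1, 1 − 0.119 + 0.663) = min(1, 1.544) = 1.000
(a ⇒ b) ⊙ 0 = max(0, 1.000 + 0.000 − 1) = max(0, 0.000) = 0.000
((a ⇒ b) ⊙ 0) ⊙ a = max(0, 0.000 + 0.119 − 1) = max(0, -0.881) = 0.000
¬c = 1 − 0.641 = 0.359
(((a ⇒ b) ⊙ 0) ⊙ a) ⇒ ¬c = min(1, 1 − 0.000 + 0.359) = min(1, 1.359) = 1.000
((((a ⇒ b) ⊙ 0) ⊙ a) ⇒ ¬c) ⇒ b = min(1, 1 − 1.000 + 0.663) = min(1, 0.663) = 0.663
¬(((((a ⇒ b) ⊙ 0) ⊙ a) ⇒ ¬c) ⇒ b) = 1 − 0.663 = 0.337
(d ⊙ d) ⊙ ¬(((((a ⇒ b) ⊙ 0) ⊙ a) ⇒ ¬c) ⇒ b) = max(0, 0.326 + 0.337 − 1) = max(0, -0.337) = 0.000
b ⇒ ((d ⊙ d) ⊙ ¬(((((a ⇒ b) ⊙ 0) ⊙ a) ⇒ ¬c) ⇒ b)) = min(1, 1 − 0.663 + 0.000) = min(1, 0.337) = 0.337
¬(b ⇒ ((d ⊙ d) ⊙ ¬(((((a ⇒ b) ⊙ 0) ⊙ a) ⇒ ¬c) ⇒ b))) = 1 − 0.337 = 0.663

0.663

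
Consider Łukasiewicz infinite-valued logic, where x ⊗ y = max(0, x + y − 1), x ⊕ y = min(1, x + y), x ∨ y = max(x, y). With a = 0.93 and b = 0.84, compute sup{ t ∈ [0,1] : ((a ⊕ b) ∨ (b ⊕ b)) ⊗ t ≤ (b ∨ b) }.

a ⊕ b = min(1, 0.93 + 0.84) = min(1, 1.77) = 1.00
b ⊕ b = min(1, 0.84 + 0.84) = min(1, 1.68) = 1.00
(a ⊕ b) ∨ (b ⊕ b) = max(1.00, 1.00) = 1.00
So the left factor is (a ⊕ b) ∨ (b ⊕ b) = 1.00.
b ∨ b = max(0.84, 0.84) = 0.84
So the right-hand bound is b ∨ b = 0.84.
The residuum of the Łukasiewicz t-norm gives the supremum: min(1, 1 − 1.00 + 0.84).
1 − 1.00 + 0.84 = 0.84, so t = min(1, 0.84) = 0.84.
Check: 1.00 ⊗ 0.84 = max(0, 0.84) = 0.84 ≤ 0.84.

0.84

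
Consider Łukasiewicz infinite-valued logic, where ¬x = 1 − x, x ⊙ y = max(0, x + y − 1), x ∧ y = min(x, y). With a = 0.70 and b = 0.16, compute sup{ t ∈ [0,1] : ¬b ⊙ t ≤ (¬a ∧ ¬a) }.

¬b = 1 − 0.16 = 0.84
So the left factor is ¬b = 0.84.
¬a = 1 − 0.70 = 0.30
¬a ∧ ¬a = min(0.30, 0.30) = 0.30
So the right-hand bound is ¬a ∧ ¬a = 0.30.
The residuum of the Łukasiewicz t-norm gives the supremum: min(1, 1 − 0.84 + 0.30).
1 − 0.84 + 0.30 = 0.46, so t = min(1, 0.46) = 0.46.
Check: 0.84 ⊙ 0.46 = max(0, 0.30) = 0.30 ≤ 0.30.

0.46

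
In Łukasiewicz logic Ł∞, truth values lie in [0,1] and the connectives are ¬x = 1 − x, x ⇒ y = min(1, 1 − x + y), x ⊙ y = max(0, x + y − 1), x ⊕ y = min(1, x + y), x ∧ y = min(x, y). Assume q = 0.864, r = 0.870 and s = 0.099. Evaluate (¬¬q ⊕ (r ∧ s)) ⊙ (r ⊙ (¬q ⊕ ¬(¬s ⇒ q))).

0.006

¬q = 1 − 0.864 = 0.136
¬¬q = 1 − 0.136 = 0.864
r ∧ s = min(0.870, 0.099) = 0.099
¬¬q ⊕ (r ∧ s) = min(1, 0.864 + 0.099) = min(1, 0.963) = 0.963
¬s = 1 − 0.099 = 0.901
¬s ⇒ q = min(1, 1 − 0.901 + 0.864) = min(1, 0.963) = 0.963
¬(¬s ⇒ q) = 1 − 0.963 = 0.037
¬q ⊕ ¬(¬s ⇒ q) = min(1, 0.136 + 0.037) = min(1, 0.173) = 0.173
r ⊙ (¬q ⊕ ¬(¬s ⇒ q)) = max(0, 0.870 + 0.173 − 1) = max(0, 0.043) = 0.043
(¬¬q ⊕ (r ∧ s)) ⊙ (r ⊙ (¬q ⊕ ¬(¬s ⇒ q))) = max(0, 0.963 + 0.043 − 1) = max(0, 0.006) = 0.006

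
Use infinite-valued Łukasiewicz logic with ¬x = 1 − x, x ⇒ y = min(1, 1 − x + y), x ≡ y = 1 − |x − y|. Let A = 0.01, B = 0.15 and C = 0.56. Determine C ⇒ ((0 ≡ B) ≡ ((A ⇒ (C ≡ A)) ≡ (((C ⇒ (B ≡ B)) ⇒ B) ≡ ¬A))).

0.75

0 ≡ B = 1 − |0.00 − 0.15| = 1 − 0.15 = 0.85
C ≡ A = 1 − |0.56 − 0.01| = 1 − 0.55 = 0.45
A ⇒ (C ≡ A) = min(1, 1 − 0.01 + 0.45) = min(1, 1.44) = 1.00
B ≡ B = 1 − |0.15 − 0.15| = 1 − 0.00 = 1.00
C ⇒ (B ≡ B) = min(1, 1 − 0.56 + 1.00) = min(1, 1.44) = 1.00
(C ⇒ (B ≡ B)) ⇒ B = min(1, 1 − 1.00 + 0.15) = min(1, 0.15) = 0.15
¬A = 1 − 0.01 = 0.99
((C ⇒ (B ≡ B)) ⇒ B) ≡ ¬A = 1 − |0.15 − 0.99| = 1 − 0.84 = 0.16
(A ⇒ (C ≡ A)) ≡ (((C ⇒ (B ≡ B)) ⇒ B) ≡ ¬A) = 1 − |1.00 − 0.16| = 1 − 0.84 = 0.16
(0 ≡ B) ≡ ((A ⇒ (C ≡ A)) ≡ (((C ⇒ (B ≡ B)) ⇒ B) ≡ ¬A)) = 1 − |0.85 − 0.16| = 1 − 0.69 = 0.31
C ⇒ ((0 ≡ B) ≡ ((A ⇒ (C ≡ A)) ≡ (((C ⇒ (B ≡ B)) ⇒ B) ≡ ¬A))) = min(1, 1 − 0.56 + 0.31) = min(1, 0.75) = 0.75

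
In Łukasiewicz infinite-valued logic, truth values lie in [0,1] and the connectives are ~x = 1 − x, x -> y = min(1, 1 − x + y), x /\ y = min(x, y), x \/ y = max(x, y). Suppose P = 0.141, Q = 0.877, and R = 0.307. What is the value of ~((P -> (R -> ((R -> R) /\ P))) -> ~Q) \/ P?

0.877

R -> R = min(1, 1 − 0.307 + 0.307) = min(1, 1.000) = 1.000
(R -> R) /\ P = min(1.000, 0.141) = 0.141
R -> ((R -> R) /\ P) = min(1, 1 − 0.307 + 0.141) = min(1, 0.834) = 0.834
P -> (R -> ((R -> R) /\ P)) = min(1, 1 − 0.141 + 0.834) = min(1, 1.693) = 1.000
~Q = 1 − 0.877 = 0.123
(P -> (R -> ((R -> R) /\ P))) -> ~Q = min(1, 1 − 1.000 + 0.123) = min(1, 0.123) = 0.123
~((P -> (R -> ((R -> R) /\ P))) -> ~Q) = 1 − 0.123 = 0.877
~((P -> (R -> ((R -> R) /\ P))) -> ~Q) \/ P = max(0.877, 0.141) = 0.877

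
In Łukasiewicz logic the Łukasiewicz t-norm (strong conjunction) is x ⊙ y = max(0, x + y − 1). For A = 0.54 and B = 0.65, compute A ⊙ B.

0.19

A ⊙ B = max(0, 0.54 + 0.65 − 1) = max(0, 0.19) = 0.19
For comparison, the Gödel (minimum) t-norm min(x, y) would give 0.54.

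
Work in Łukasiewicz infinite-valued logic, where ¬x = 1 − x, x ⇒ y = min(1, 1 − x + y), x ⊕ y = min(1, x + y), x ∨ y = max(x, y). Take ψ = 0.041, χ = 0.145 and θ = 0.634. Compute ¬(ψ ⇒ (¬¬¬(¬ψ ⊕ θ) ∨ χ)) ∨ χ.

0.145

¬ψ = 1 − 0.041 = 0.959
¬ψ ⊕ θ = min(1, 0.959 + 0.634) = min(1, 1.593) = 1.000
¬(¬ψ ⊕ θ) = 1 − 1.000 = 0.000
¬¬(¬ψ ⊕ θ) = 1 − 0.000 = 1.000
¬¬¬(¬ψ ⊕ θ) = 1 − 1.000 = 0.000
¬¬¬(¬ψ ⊕ θ) ∨ χ = max(0.000, 0.145) = 0.145
ψ ⇒ (¬¬¬(¬ψ ⊕ θ) ∨ χ) = min(1, 1 − 0.041 + 0.145) = min(1, 1.104) = 1.000
¬(ψ ⇒ (¬¬¬(¬ψ ⊕ θ) ∨ χ)) = 1 − 1.000 = 0.000
¬(ψ ⇒ (¬¬¬(¬ψ ⊕ θ) ∨ χ)) ∨ χ = max(0.000, 0.145) = 0.145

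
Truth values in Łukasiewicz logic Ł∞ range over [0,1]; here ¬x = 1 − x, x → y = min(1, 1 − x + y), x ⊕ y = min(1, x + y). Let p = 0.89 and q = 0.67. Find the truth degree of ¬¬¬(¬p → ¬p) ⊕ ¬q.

0.33

¬p = 1 − 0.89 = 0.11
¬p → ¬p = min(1, 1 − 0.11 + 0.11) = min(1, 1.00) = 1.00
¬(¬p → ¬p) = 1 − 1.00 = 0.00
¬¬(¬p → ¬p) = 1 − 0.00 = 1.00
¬¬¬(¬p → ¬p) = 1 − 1.00 = 0.00
¬q = 1 − 0.67 = 0.33
¬¬¬(¬p → ¬p) ⊕ ¬q = min(1, 0.00 + 0.33) = min(1, 0.33) = 0.33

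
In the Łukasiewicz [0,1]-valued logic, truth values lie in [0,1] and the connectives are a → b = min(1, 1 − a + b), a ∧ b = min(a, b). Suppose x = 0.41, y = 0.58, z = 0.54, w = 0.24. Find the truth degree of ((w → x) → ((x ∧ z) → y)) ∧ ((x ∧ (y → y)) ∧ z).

w → x = min(1, 1 − 0.24 + 0.41) = min(1, 1.17) = 1.00
x ∧ z = min(0.41, 0.54) = 0.41
(x ∧ z) → y = min(1, 1 − 0.41 + 0.58) = min(1, 1.17) = 1.00
(w → x) → ((x ∧ z) → y) = min(1, 1 − 1.00 + 1.00) = min(1, 1.00) = 1.00
y → y = min(1, 1 − 0.58 + 0.58) = min(1, 1.00) = 1.00
x ∧ (y → y) = min(0.41, 1.00) = 0.41
(x ∧ (y → y)) ∧ z = min(0.41, 0.54) = 0.41
((w → x) → ((x ∧ z) → y)) ∧ ((x ∧ (y → y)) ∧ z) = min(1.00, 0.41) = 0.41

0.41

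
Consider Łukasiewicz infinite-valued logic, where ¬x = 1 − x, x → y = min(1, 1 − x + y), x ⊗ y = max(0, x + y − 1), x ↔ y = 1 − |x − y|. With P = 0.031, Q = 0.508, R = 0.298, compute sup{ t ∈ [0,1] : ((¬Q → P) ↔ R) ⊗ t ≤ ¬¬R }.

0.539

¬Q = 1 − 0.508 = 0.492
¬Q → P = min(1, 1 − 0.492 + 0.031) = min(1, 0.539) = 0.539
(¬Q → P) ↔ R = 1 − |0.539 − 0.298| = 1 − 0.241 = 0.759
So the left factor is (¬Q → P) ↔ R = 0.759.
¬R = 1 − 0.298 = 0.702
¬¬R = 1 − 0.702 = 0.298
So the right-hand bound is ¬¬R = 0.298.
The residuum of the Łukasiewicz t-norm gives the supremum: min(1, 1 − 0.759 + 0.298).
1 − 0.759 + 0.298 = 0.539, so t = min(1, 0.539) = 0.539.
Check: 0.759 ⊗ 0.539 = max(0, 0.298) = 0.298 ≤ 0.298.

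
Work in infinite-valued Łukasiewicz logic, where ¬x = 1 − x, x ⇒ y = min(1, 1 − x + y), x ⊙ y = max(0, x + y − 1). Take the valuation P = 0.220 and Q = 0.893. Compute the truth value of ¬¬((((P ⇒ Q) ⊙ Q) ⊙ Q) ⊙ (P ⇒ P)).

P ⇒ Q = min(1, 1 − 0.220 + 0.893) = min(1, 1.673) = 1.000
(P ⇒ Q) ⊙ Q = max(0, 1.000 + 0.893 − 1) = max(0, 0.893) = 0.893
((P ⇒ Q) ⊙ Q) ⊙ Q = max(0, 0.893 + 0.893 − 1) = max(0, 0.786) = 0.786
P ⇒ P = min(1, 1 − 0.220 + 0.220) = min(1, 1.000) = 1.000
(((P ⇒ Q) ⊙ Q) ⊙ Q) ⊙ (P ⇒ P) = max(0, 0.786 + 1.000 − 1) = max(0, 0.786) = 0.786
¬((((P ⇒ Q) ⊙ Q) ⊙ Q) ⊙ (P ⇒ P)) = 1 − 0.786 = 0.214
¬¬((((P ⇒ Q) ⊙ Q) ⊙ Q) ⊙ (P ⇒ P)) = 1 − 0.214 = 0.786

0.786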